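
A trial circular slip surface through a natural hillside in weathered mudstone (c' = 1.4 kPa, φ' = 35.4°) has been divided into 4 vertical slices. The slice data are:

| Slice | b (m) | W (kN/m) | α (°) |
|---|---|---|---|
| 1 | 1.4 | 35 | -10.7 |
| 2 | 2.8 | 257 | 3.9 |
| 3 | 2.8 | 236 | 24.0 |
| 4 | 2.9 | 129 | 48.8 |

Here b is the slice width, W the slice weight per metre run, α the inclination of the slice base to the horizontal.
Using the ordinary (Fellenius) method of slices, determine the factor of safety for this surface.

Ordinary method of slices: FS = Σ[c'·Δl_i + (W_i cosα_i)·tanφ'] / Σ W_i sinα_i, with Δl_i = b_i / cosα_i.
Slice 1: Δl = 1.4/cos(-10.7°) = 1.425 m; N'_1 = 35·cos(-10.7°) = 34.4; c'Δl = 1.99; W sinα = -6.5
Slice 2: Δl = 2.8/cos3.9° = 2.806 m; N'_2 = 257·cos3.9° = 256.4; c'Δl = 3.93; W sinα = 17.5
Slice 3: Δl = 2.8/cos24.0° = 3.065 m; N'_3 = 236·cos24.0° = 215.6; c'Δl = 4.29; W sinα = 96.0
Slice 4: Δl = 2.9/cos48.8° = 4.403 m; N'_4 = 129·cos48.8° = 85.0; c'Δl = 6.16; W sinα = 97.1
Σc'Δl = 16.4 kN/m; ΣN' = 591.4 kN/m; ΣW sinα = 204.0 kN/m
Resisting = 16.4 + 591.4·tan35.4° = 16.4 + 420.3 = 436.6 kN/m
FS = 436.6 / 204.0 = 2.140

FS = 2.14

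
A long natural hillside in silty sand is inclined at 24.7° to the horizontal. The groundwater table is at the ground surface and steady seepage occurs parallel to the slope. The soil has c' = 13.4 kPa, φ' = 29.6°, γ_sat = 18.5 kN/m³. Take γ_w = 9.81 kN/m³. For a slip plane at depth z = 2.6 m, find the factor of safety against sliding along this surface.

With seepage parallel to the slope and the water table at the surface, the effective normal stress on the slip plane uses the buoyant unit weight γ' = γ_sat − γ_w while the driving shear stress uses γ_sat:
FS = [c' + γ' z cos²β tanφ'] / [γ_sat z sinβ cosβ]
γ' = 18.5 − 9.81 = 8.69 kN/m³
Numerator = 13.4 + 8.69·2.6·cos²24.7°·tan29.6° = 13.4 + 8.69·2.6·0.8254·0.5681 = 23.994 kPa
Denominator = 18.5·2.6·sin24.7°·cos24.7° = 18.5·2.6·0.4179·0.9085 = 18.260 kPa
FS = 23.994 / 18.260 = 1.314

FS = 1.31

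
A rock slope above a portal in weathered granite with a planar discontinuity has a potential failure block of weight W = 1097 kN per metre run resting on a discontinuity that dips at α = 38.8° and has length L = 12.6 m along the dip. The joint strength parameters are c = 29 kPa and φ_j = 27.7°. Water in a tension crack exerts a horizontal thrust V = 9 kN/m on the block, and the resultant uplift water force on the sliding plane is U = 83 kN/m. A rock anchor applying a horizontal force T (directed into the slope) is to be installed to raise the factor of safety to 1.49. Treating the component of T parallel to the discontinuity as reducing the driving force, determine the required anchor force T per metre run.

T = 179 kN/m

Resolving forces along and normal to the sliding plane, with the horizontal anchor force T adding T·sinα to the effective normal force and T·cosα acting up the plane against the driving force:
FS = [cL + (W cosα − U − V sinα + T sinα) tanφ_j] / [W sinα + V cosα − T cosα]
Without the anchor: N' = 766.3 kN/m, driving T_d = 694.4 kN/m, resisting R = 29·12.6 + 766.3·tan27.7° = 767.7 kN/m, FS = 1.11.
Setting FS = 1.49 and solving for T:
1.49·(694.4 − T cos38.8°) = 767.7 + T sin38.8°·tan27.7°
T·(sin38.8°·tan27.7° + 1.49·cos38.8°) = 1.49·694.4 − 767.7
T·(0.6266·0.5250 + 1.49·0.7793) = 1034.7 − 767.7 = 266.9
T·1.4902 = 266.9
T = 179.1 kN/m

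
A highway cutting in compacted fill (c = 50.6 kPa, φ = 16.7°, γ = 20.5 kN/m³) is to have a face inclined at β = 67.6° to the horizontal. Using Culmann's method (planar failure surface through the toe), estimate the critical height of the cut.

H_c = 23.67 m

Culmann's analysis gives the critical failure plane at α_cr = (β + φ)/2 = (67.6 + 16.7)/2 = 42.1°, and the critical height
H_c = (4c/γ) · sinβ cosφ / [1 − cos(β − φ)]
    = (4·50.6/20.5) · sin67.6°·cos16.7° / [1 − cos(50.9°)]
    = 9.873 · 0.9245·0.9578 / [1 − 0.6307]
    = 9.873 · 0.8856 / 0.3693
    = 23.67 m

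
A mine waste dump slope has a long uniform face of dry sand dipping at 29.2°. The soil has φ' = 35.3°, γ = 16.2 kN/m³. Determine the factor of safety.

For a dry cohesionless infinite slope the factor of safety is FS = tanφ' / tanβ.
FS = tan35.3° / tan29.2° = 0.7080 / 0.5589 = 1.267

FS = 1.27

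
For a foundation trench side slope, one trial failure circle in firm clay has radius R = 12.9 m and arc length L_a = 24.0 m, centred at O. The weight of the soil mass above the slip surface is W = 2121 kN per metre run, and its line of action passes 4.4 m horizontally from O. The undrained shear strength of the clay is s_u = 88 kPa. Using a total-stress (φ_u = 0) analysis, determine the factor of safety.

Taking moments about the centre O, the resisting moment is provided by the undrained shear strength acting along the arc:
M_R = s_u·L_a·R = 88·24.00·12.9 = 27244.8 kN·m/m
M_D = W·d = 2121·4.4 = 9332.4 kN·m/m
FS = M_R / M_D = 27244.8 / 9332.4 = 2.919

FS = 2.92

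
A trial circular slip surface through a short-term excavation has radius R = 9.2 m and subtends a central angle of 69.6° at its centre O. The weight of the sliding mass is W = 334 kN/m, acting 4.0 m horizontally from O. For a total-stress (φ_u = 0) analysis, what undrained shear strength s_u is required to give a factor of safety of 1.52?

FS = s_u·L_a·R / (W·d), so s_u = FS·W·d / (L_a·R).
Arc length L_a = R·θ = 9.2·(69.6°·π/180) = 9.2·1.2147 = 11.18 m
s_u = 1.52·334·4.0 / (11.18·9.2) = 2030.7 / 102.82 = 19.75 kPa

s_u = 19.8 kPa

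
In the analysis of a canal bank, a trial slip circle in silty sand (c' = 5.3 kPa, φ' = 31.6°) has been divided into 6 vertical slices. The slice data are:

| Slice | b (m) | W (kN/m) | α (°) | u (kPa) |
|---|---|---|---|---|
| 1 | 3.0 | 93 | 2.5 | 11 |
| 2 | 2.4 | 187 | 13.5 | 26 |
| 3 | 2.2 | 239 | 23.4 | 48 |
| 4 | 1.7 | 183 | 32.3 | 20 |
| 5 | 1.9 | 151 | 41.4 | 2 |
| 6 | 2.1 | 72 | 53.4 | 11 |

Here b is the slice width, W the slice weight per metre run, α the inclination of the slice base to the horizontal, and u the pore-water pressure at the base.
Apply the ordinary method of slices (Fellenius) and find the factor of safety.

FS = 1.00

Ordinary method of slices: FS = Σ[c'·Δl_i + (W_i cosα_i − u_i·Δl_i)·tanφ'] / Σ W_i sinα_i, with Δl_i = b_i / cosα_i.
Slice 1: Δl = 3.0/cos2.5° = 3.003 m; N'_1 = 93·cos2.5° − 11·3.003 = 59.9; c'Δl = 15.92; W sinα = 4.1
Slice 2: Δl = 2.4/cos13.5° = 2.468 m; N'_2 = 187·cos13.5° − 26·2.468 = 117.7; c'Δl = 13.08; W sinα = 43.7
Slice 3: Δl = 2.2/cos23.4° = 2.397 m; N'_3 = 239·cos23.4° − 48·2.397 = 104.3; c'Δl = 12.70; W sinα = 94.9
Slice 4: Δl = 1.7/cos32.3° = 2.011 m; N'_4 = 183·cos32.3° − 20·2.011 = 114.5; c'Δl = 10.66; W sinα = 97.8
Slice 5: Δl = 1.9/cos41.4° = 2.533 m; N'_5 = 151·cos41.4° − 2·2.533 = 108.2; c'Δl = 13.42; W sinα = 99.9
Slice 6: Δl = 2.1/cos53.4° = 3.522 m; N'_6 = 72·cos53.4° − 11·3.522 = 4.2; c'Δl = 18.67; W sinα = 57.8
Σc'Δl = 84.5 kN/m; ΣN' = 508.7 kN/m; ΣW sinα = 398.1 kN/m
Resisting = 84.5 + 508.7·tan31.6° = 84.5 + 312.9 = 397.4 kN/m
FS = 397.4 / 398.1 = 0.998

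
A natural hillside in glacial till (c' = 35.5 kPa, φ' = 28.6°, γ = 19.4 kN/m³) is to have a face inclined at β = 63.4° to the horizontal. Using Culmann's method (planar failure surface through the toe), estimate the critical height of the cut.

H_c = 32.13 m

Culmann's analysis gives the critical failure plane at α_cr = (β + φ')/2 = (63.4 + 28.6)/2 = 46.0°, and the critical height
H_c = (4c'/γ) · sinβ cosφ' / [1 − cos(β − φ')]
    = (4·35.5/19.4) · sin63.4°·cos28.6° / [1 − cos(34.8°)]
    = 7.320 · 0.8942·0.8780 / [1 − 0.8211]
    = 7.320 · 0.7851 / 0.1789
    = 32.13 m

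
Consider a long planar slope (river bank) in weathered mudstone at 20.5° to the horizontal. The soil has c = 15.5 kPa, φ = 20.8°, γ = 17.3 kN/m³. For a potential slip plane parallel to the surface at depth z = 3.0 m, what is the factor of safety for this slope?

For an infinite slope with a slip plane parallel to the surface (no pore pressure): FS = [c + γz cos²β tanφ] / [γz sinβ cosβ].
γz = 17.3·3.0 = 51.90 kN/m²
Numerator = 15.5 + 51.90·cos²20.5°·tan20.8° = 15.5 + 51.90·0.8774·0.3799 = 32.797 kPa
Denominator = 51.90·sin20.5°·cos20.5° = 51.90·0.3502·0.9367 = 17.025 kPa
FS = 32.797 / 17.025 = 1.926

FS = 1.93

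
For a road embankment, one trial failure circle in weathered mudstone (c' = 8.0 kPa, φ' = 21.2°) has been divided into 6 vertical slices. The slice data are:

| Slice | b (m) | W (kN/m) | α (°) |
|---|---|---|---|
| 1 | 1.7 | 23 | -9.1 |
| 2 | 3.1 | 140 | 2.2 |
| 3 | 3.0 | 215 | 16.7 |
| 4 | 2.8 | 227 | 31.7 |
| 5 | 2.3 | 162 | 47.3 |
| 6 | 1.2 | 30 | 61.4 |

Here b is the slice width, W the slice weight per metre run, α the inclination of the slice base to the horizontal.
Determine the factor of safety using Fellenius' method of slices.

Ordinary method of slices: FS = Σ[c'·Δl_i + (W_i cosα_i)·tanφ'] / Σ W_i sinα_i, with Δl_i = b_i / cosα_i.
Slice 1: Δl = 1.7/cos(-9.1°) = 1.722 m; N'_1 = 23·cos(-9.1°) = 22.7; c'Δl = 13.77; W sinα = -3.6
Slice 2: Δl = 3.1/cos2.2° = 3.102 m; N'_2 = 140·cos2.2° = 139.9; c'Δl = 24.82; W sinα = 5.4
Slice 3: Δl = 3.0/cos16.7° = 3.132 m; N'_3 = 215·cos16.7° = 205.9; c'Δl = 25.06; W sinα = 61.8
Slice 4: Δl = 2.8/cos31.7° = 3.291 m; N'_4 = 227·cos31.7° = 193.1; c'Δl = 26.33; W sinα = 119.3
Slice 5: Δl = 2.3/cos47.3° = 3.392 m; N'_5 = 162·cos47.3° = 109.9; c'Δl = 27.13; W sinα = 119.1
Slice 6: Δl = 1.2/cos61.4° = 2.507 m; N'_6 = 30·cos61.4° = 14.4; c'Δl = 20.05; W sinα = 26.3
Σc'Δl = 137.2 kN/m; ΣN' = 685.9 kN/m; ΣW sinα = 328.2 kN/m
Resisting = 137.2 + 685.9·tan21.2° = 137.2 + 266.0 = 403.2 kN/m
FS = 403.2 / 328.2 = 1.229

FS = 1.23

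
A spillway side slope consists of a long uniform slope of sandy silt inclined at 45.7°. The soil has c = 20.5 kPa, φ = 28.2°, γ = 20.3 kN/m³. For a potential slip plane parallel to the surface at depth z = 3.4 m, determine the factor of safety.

FS = 1.12

For an infinite slope with a slip plane parallel to the surface (no pore pressure): FS = [c + γz cos²β tanφ] / [γz sinβ cosβ].
γz = 20.3·3.4 = 69.02 kN/m²
Numerator = 20.5 + 69.02·cos²45.7°·tan28.2° = 20.5 + 69.02·0.4878·0.5362 = 38.552 kPa
Denominator = 69.02·sin45.7°·cos45.7° = 69.02·0.7157·0.6984 = 34.500 kPa
FS = 38.552 / 34.500 = 1.117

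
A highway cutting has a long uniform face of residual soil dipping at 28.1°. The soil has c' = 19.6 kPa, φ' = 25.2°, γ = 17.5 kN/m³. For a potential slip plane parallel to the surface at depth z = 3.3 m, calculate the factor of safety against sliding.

For an infinite slope with a slip plane parallel to the surface (no pore pressure): FS = [c' + γz cos²β tanφ'] / [γz sinβ cosβ].
γz = 17.5·3.3 = 57.75 kN/m²
Numerator = 19.6 + 57.75·cos²28.1°·tan25.2° = 19.6 + 57.75·0.7781·0.4706 = 40.746 kPa
Denominator = 57.75·sin28.1°·cos28.1° = 57.75·0.4710·0.8821 = 23.995 kPa
FS = 40.746 / 23.995 = 1.698

FS = 1.70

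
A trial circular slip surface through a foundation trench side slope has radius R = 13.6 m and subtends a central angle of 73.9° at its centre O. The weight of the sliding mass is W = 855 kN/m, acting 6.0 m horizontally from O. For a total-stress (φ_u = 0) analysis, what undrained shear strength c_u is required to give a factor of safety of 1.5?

c_u = 32.3 kPa

FS = c_u·L_a·R / (W·d), so c_u = FS·W·d / (L_a·R).
Arc length L_a = R·θ = 13.6·(73.9°·π/180) = 13.6·1.2898 = 17.54 m
c_u = 1.5·855·6.0 / (17.54·13.6) = 7695.0 / 238.56 = 32.26 kPa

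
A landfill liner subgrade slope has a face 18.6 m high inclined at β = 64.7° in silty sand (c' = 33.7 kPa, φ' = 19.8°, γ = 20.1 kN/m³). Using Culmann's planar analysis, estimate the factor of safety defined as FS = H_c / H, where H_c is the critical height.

FS = 1.05

H_c = (4c'/γ) · sinβ cosφ' / [1 − cos(β − φ')]
    = (4·33.7/20.1) · sin64.7°·cos19.8° / [1 − cos44.9°]
    = 6.706 · 0.8506 / 0.2917 = 19.56 m
FS = H_c / H = 19.56 / 18.6 = 1.052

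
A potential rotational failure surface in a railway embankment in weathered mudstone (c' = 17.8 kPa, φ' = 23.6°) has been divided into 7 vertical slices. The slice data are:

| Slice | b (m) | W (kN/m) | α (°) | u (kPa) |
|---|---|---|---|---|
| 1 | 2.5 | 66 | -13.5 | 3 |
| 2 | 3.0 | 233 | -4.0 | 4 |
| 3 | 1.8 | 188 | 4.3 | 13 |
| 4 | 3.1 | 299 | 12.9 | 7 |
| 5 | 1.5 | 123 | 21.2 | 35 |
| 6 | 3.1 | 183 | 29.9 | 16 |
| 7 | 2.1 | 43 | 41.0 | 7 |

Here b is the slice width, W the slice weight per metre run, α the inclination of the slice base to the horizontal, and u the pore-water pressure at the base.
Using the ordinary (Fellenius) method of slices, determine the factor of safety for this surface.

FS = 3.36

Ordinary method of slices: FS = Σ[c'·Δl_i + (W_i cosα_i − u_i·Δl_i)·tanφ'] / Σ W_i sinα_i, with Δl_i = b_i / cosα_i.
Slice 1: Δl = 2.5/cos(-13.5°) = 2.571 m; N'_1 = 66·cos(-13.5°) − 3·2.571 = 56.5; c'Δl = 45.76; W sinα = -15.4
Slice 2: Δl = 3.0/cos(-4.0°) = 3.007 m; N'_2 = 233·cos(-4.0°) − 4·3.007 = 220.4; c'Δl = 53.53; W sinα = -16.3
Slice 3: Δl = 1.8/cos4.3° = 1.805 m; N'_3 = 188·cos4.3° − 13·1.805 = 164.0; c'Δl = 32.13; W sinα = 14.1
Slice 4: Δl = 3.1/cos12.9° = 3.180 m; N'_4 = 299·cos12.9° − 7·3.180 = 269.2; c'Δl = 56.61; W sinα = 66.8
Slice 5: Δl = 1.5/cos21.2° = 1.609 m; N'_5 = 123·cos21.2° − 35·1.609 = 58.4; c'Δl = 28.64; W sinα = 44.5
Slice 6: Δl = 3.1/cos29.9° = 3.576 m; N'_6 = 183·cos29.9° − 16·3.576 = 101.4; c'Δl = 63.65; W sinα = 91.2
Slice 7: Δl = 2.1/cos41.0° = 2.783 m; N'_7 = 43·cos41.0° − 7·2.783 = 13.0; c'Δl = 49.53; W sinα = 28.2
Σc'Δl = 329.9 kN/m; ΣN' = 882.8 kN/m; ΣW sinα = 213.1 kN/m
Resisting = 329.9 + 882.8·tan23.6° = 329.9 + 385.7 = 715.6 kN/m
FS = 715.6 / 213.1 = 3.358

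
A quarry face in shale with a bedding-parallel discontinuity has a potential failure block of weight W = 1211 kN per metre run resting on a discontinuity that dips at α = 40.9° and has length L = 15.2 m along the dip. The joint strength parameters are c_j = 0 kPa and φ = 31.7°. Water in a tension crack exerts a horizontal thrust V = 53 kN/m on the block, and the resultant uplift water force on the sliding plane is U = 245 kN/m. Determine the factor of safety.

Resolving the block weight along and normal to the plane and applying the Mohr–Coulomb strength on the joint:
N' = W cosα − U − V sinα = 1211·cos40.9° − 245 − 53·sin40.9° = 635.6 kN/m
Driving force T = W sinα + V cosα = 1211·sin40.9° + 53·cos40.9° = 833.0 kN/m
Resisting force R = c_j·L + N'·tanφ = 0·15.2 + 635.6·tan31.7° = 0.0 + 392.6 = 392.6 kN/m
FS = R / T = 392.6 / 833.0 = 0.471

FS = 0.47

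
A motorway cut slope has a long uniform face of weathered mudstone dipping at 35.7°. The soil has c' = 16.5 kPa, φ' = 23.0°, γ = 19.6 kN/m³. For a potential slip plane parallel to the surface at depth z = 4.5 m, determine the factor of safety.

FS = 0.99

For an infinite slope with a slip plane parallel to the surface (no pore pressure): FS = [c' + γz cos²β tanφ'] / [γz sinβ cosβ].
γz = 19.6·4.5 = 88.20 kN/m²
Numerator = 16.5 + 88.20·cos²35.7°·tan23.0° = 16.5 + 88.20·0.6595·0.4245 = 41.190 kPa
Denominator = 88.20·sin35.7°·cos35.7° = 88.20·0.5835·0.8121 = 41.797 kPa
FS = 41.190 / 41.797 = 0.985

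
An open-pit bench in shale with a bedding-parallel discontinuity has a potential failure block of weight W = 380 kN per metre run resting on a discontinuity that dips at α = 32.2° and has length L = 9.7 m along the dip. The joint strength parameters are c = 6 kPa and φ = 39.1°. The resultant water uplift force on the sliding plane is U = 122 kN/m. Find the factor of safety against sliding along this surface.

FS = 1.09

Resolving the block weight along and normal to the plane and applying the Mohr–Coulomb strength on the joint:
N' = W cosα − U = 380·cos32.2° − 122 = 199.6 kN/m
Driving force T = W sinα = 380·sin32.2° = 202.5 kN/m
Resisting force R = c·L + N'·tanφ = 6·9.7 + 199.6·tan39.1° = 58.2 + 162.2 = 220.4 kN/m
FS = R / T = 220.4 / 202.5 = 1.088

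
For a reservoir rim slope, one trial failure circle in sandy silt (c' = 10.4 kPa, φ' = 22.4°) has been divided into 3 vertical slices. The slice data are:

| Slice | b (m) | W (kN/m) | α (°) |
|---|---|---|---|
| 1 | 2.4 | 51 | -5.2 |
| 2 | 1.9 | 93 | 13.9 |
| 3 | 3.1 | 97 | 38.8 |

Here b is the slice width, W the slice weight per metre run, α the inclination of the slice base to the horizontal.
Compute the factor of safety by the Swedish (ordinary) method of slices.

Ordinary method of slices: FS = Σ[c'·Δl_i + (W_i cosα_i)·tanφ'] / Σ W_i sinα_i, with Δl_i = b_i / cosα_i.
Slice 1: Δl = 2.4/cos(-5.2°) = 2.410 m; N'_1 = 51·cos(-5.2°) = 50.8; c'Δl = 25.06; W sinα = -4.6
Slice 2: Δl = 1.9/cos13.9° = 1.957 m; N'_2 = 93·cos13.9° = 90.3; c'Δl = 20.36; W sinα = 22.3
Slice 3: Δl = 3.1/cos38.8° = 3.978 m; N'_3 = 97·cos38.8° = 75.6; c'Δl = 41.37; W sinα = 60.8
Σc'Δl = 86.8 kN/m; ΣN' = 216.7 kN/m; ΣW sinα = 78.5 kN/m
Resisting = 86.8 + 216.7·tan22.4° = 86.8 + 89.3 = 176.1 kN/m
FS = 176.1 / 78.5 = 2.243

FS = 2.24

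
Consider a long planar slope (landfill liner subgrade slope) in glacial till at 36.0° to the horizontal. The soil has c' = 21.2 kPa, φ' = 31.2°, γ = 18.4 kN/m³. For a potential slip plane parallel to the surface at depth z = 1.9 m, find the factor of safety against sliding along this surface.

FS = 2.11

For an infinite slope with a slip plane parallel to the surface (no pore pressure): FS = [c' + γz cos²β tanφ'] / [γz sinβ cosβ].
γz = 18.4·1.9 = 34.96 kN/m²
Numerator = 21.2 + 34.96·cos²36.0°·tan31.2° = 21.2 + 34.96·0.6545·0.6056 = 35.058 kPa
Denominator = 34.96·sin36.0°·cos36.0° = 34.96·0.5878·0.8090 = 16.624 kPa
FS = 35.058 / 16.624 = 2.109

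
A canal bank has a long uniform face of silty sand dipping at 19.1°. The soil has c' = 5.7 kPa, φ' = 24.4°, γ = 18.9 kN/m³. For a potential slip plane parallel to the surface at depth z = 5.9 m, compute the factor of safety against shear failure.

FS = 1.48

For an infinite slope with a slip plane parallel to the surface (no pore pressure): FS = [c' + γz cos²β tanφ'] / [γz sinβ cosβ].
γz = 18.9·5.9 = 111.51 kN/m²
Numerator = 5.7 + 111.51·cos²19.1°·tan24.4° = 5.7 + 111.51·0.8929·0.4536 = 50.867 kPa
Denominator = 111.51·sin19.1°·cos19.1° = 111.51·0.3272·0.9449 = 34.479 kPa
FS = 50.867 / 34.479 = 1.475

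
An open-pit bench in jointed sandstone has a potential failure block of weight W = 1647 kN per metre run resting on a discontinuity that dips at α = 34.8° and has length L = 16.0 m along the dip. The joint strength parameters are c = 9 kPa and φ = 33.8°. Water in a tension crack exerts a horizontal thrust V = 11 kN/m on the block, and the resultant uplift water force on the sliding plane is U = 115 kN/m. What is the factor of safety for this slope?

FS = 1.02

Resolving the block weight along and normal to the plane and applying the Mohr–Coulomb strength on the joint:
N' = W cosα − U − V sinα = 1647·cos34.8° − 115 − 11·sin34.8° = 1231.2 kN/m
Driving force T = W sinα + V cosα = 1647·sin34.8° + 11·cos34.8° = 949.0 kN/m
Resisting force R = c·L + N'·tanφ = 9·16.0 + 1231.2·tan33.8° = 144.0 + 824.2 = 968.2 kN/m
FS = R / T = 968.2 / 949.0 = 1.020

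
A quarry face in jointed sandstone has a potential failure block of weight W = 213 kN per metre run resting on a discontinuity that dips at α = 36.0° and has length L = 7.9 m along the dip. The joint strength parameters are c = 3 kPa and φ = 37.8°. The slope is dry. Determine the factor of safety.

FS = 1.26

Resolving the block weight along and normal to the plane and applying the Mohr–Coulomb strength on the joint:
N' = W cosα = 213·cos36.0° = 172.3 kN/m
Driving force T = W sinα = 213·sin36.0° = 125.2 kN/m
Resisting force R = c·L + N'·tanφ = 3·7.9 + 172.3·tan37.8° = 23.7 + 133.7 = 157.4 kN/m
FS = R / T = 157.4 / 125.2 = 1.257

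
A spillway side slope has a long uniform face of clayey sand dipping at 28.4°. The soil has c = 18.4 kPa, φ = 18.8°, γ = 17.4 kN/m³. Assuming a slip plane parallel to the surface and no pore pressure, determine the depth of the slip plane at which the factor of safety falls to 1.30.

Setting FS = 1.30 in FS = [c + γz cos²β tanφ] / [γz sinβ cosβ] and solving for z:
z = c / [γ cosβ (FS·sinβ − cosβ·tanφ)]
  = 18.4 / [17.4·cos28.4°·(1.30·sin28.4° − cos28.4°·tan18.8°)]
  = 18.4 / [17.4·0.8796·(1.30·0.4756 − 0.8796·0.3404)]
  = 18.4 / 4.8804 = 3.770 m

z = 3.77 m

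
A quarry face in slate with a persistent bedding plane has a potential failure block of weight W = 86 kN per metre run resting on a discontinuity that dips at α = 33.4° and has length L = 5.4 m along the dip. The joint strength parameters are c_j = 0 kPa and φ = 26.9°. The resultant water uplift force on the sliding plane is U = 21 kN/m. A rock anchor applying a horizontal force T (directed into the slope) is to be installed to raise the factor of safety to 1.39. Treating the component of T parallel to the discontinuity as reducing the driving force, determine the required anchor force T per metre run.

Resolving forces along and normal to the sliding plane, with the horizontal anchor force T adding T·sinα to the effective normal force and T·cosα acting up the plane against the driving force:
FS = [c_jL + (W cosα − U + T sinα) tanφ] / [W sinα − T cosα]
Without the anchor: N' = 50.8 kN/m, driving T_d = 47.3 kN/m, resisting R = 0·5.4 + 50.8·tan26.9° = 25.8 kN/m, FS = 0.54.
Setting FS = 1.39 and solving for T:
1.39·(47.3 − T cos33.4°) = 25.8 + T sin33.4°·tan26.9°
T·(sin33.4°·tan26.9° + 1.39·cos33.4°) = 1.39·47.3 − 25.8
T·(0.5505·0.5073 + 1.39·0.8348) = 65.8 − 25.8 = 40.0
T·1.4397 = 40.0
T = 27.8 kN/m

T = 28 kN/m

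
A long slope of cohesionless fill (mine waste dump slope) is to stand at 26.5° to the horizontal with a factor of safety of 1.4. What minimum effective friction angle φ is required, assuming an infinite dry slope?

FS = tanφ/tanβ ⇒ tanφ = FS · tanβ = 1.4 · tan26.5° = 0.6980
φ = arctan(0.6980) = 34.92°

φ = 34.9°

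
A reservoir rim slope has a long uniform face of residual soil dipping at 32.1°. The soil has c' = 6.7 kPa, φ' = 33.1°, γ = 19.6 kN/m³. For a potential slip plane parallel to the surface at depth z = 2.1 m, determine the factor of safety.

FS = 1.40

For an infinite slope with a slip plane parallel to the surface (no pore pressure): FS = [c' + γz cos²β tanφ'] / [γz sinβ cosβ].
γz = 19.6·2.1 = 41.16 kN/m²
Numerator = 6.7 + 41.16·cos²32.1°·tan33.1° = 6.7 + 41.16·0.7176·0.6519 = 25.955 kPa
Denominator = 41.16·sin32.1°·cos32.1° = 41.16·0.5314·0.8471 = 18.529 kPa
FS = 25.955 / 18.529 = 1.401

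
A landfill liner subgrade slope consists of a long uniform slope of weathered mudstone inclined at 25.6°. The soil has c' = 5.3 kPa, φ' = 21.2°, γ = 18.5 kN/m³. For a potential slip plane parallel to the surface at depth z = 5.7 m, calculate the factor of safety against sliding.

For an infinite slope with a slip plane parallel to the surface (no pore pressure): FS = [c' + γz cos²β tanφ'] / [γz sinβ cosβ].
γz = 18.5·5.7 = 105.45 kN/m²
Numerator = 5.3 + 105.45·cos²25.6°·tan21.2° = 5.3 + 105.45·0.8133·0.3879 = 38.565 kPa
Denominator = 105.45·sin25.6°·cos25.6° = 105.45·0.4321·0.9018 = 41.091 kPa
FS = 38.565 / 41.091 = 0.939

FS = 0.94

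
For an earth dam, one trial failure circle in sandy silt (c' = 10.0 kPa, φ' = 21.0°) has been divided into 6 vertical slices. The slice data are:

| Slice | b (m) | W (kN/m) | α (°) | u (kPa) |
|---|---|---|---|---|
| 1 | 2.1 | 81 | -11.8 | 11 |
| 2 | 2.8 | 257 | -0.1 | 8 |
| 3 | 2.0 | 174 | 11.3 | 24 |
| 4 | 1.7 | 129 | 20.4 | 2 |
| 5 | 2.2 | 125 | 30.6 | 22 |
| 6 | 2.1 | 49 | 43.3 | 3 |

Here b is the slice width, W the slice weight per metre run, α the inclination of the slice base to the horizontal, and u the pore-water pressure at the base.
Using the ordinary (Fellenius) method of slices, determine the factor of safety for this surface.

Ordinary method of slices: FS = Σ[c'·Δl_i + (W_i cosα_i − u_i·Δl_i)·tanφ'] / Σ W_i sinα_i, with Δl_i = b_i / cosα_i.
Slice 1: Δl = 2.1/cos(-11.8°) = 2.145 m; N'_1 = 81·cos(-11.8°) − 11·2.145 = 55.7; c'Δl = 21.45; W sinα = -16.6
Slice 2: Δl = 2.8/cos(-0.1°) = 2.800 m; N'_2 = 257·cos(-0.1°) − 8·2.800 = 234.6; c'Δl = 28.00; W sinα = -0.4
Slice 3: Δl = 2.0/cos11.3° = 2.040 m; N'_3 = 174·cos11.3° − 24·2.040 = 121.7; c'Δl = 20.40; W sinα = 34.1
Slice 4: Δl = 1.7/cos20.4° = 1.814 m; N'_4 = 129·cos20.4° − 2·1.814 = 117.3; c'Δl = 18.14; W sinα = 45.0
Slice 5: Δl = 2.2/cos30.6° = 2.556 m; N'_5 = 125·cos30.6° − 22·2.556 = 51.4; c'Δl = 25.56; W sinα = 63.6
Slice 6: Δl = 2.1/cos43.3° = 2.886 m; N'_6 = 49·cos43.3° − 3·2.886 = 27.0; c'Δl = 28.86; W sinα = 33.6
Σc'Δl = 142.4 kN/m; ΣN' = 607.6 kN/m; ΣW sinα = 159.3 kN/m
Resisting = 142.4 + 607.6·tan21.0° = 142.4 + 233.2 = 375.6 kN/m
FS = 375.6 / 159.3 = 2.358

FS = 2.36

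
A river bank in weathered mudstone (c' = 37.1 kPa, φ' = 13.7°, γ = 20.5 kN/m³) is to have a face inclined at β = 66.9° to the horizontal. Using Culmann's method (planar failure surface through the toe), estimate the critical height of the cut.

H_c = 16.13 m

Culmann's analysis gives the critical failure plane at α_cr = (β + φ')/2 = (66.9 + 13.7)/2 = 40.3°, and the critical height
H_c = (4c'/γ) · sinβ cosφ' / [1 − cos(β − φ')]
    = (4·37.1/20.5) · sin66.9°·cos13.7° / [1 − cos(53.2°)]
    = 7.239 · 0.9198·0.9715 / [1 − 0.5990]
    = 7.239 · 0.8937 / 0.4010
    = 16.13 m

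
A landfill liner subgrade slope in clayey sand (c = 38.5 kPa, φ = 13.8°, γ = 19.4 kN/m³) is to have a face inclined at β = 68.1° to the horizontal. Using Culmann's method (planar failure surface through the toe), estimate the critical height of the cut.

Culmann's analysis gives the critical failure plane at α_cr = (β + φ)/2 = (68.1 + 13.8)/2 = 40.9°, and the critical height
H_c = (4c/γ) · sinβ cosφ / [1 − cos(β − φ)]
    = (4·38.5/19.4) · sin68.1°·cos13.8° / [1 − cos(54.3°)]
    = 7.938 · 0.9278·0.9711 / [1 − 0.5835]
    = 7.938 · 0.9011 / 0.4165
    = 17.18 m

H_c = 17.18 m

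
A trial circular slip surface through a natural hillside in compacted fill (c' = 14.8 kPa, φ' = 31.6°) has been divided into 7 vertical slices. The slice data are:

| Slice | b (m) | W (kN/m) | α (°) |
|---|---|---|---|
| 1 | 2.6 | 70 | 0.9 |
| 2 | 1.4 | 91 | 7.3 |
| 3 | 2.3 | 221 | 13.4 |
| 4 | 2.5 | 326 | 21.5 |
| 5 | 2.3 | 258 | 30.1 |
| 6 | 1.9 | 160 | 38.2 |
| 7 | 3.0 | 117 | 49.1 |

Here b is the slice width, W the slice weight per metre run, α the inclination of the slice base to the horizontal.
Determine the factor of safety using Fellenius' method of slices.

Ordinary method of slices: FS = Σ[c'·Δl_i + (W_i cosα_i)·tanφ'] / Σ W_i sinα_i, with Δl_i = b_i / cosα_i.
Slice 1: Δl = 2.6/cos0.9° = 2.600 m; N'_1 = 70·cos0.9° = 70.0; c'Δl = 38.48; W sinα = 1.1
Slice 2: Δl = 1.4/cos7.3° = 1.411 m; N'_2 = 91·cos7.3° = 90.3; c'Δl = 20.89; W sinα = 11.6
Slice 3: Δl = 2.3/cos13.4° = 2.364 m; N'_3 = 221·cos13.4° = 215.0; c'Δl = 34.99; W sinα = 51.2
Slice 4: Δl = 2.5/cos21.5° = 2.687 m; N'_4 = 326·cos21.5° = 303.3; c'Δl = 39.77; W sinα = 119.5
Slice 5: Δl = 2.3/cos30.1° = 2.658 m; N'_5 = 258·cos30.1° = 223.2; c'Δl = 39.35; W sinα = 129.4
Slice 6: Δl = 1.9/cos38.2° = 2.418 m; N'_6 = 160·cos38.2° = 125.7; c'Δl = 35.78; W sinα = 98.9
Slice 7: Δl = 3.0/cos49.1° = 4.582 m; N'_7 = 117·cos49.1° = 76.6; c'Δl = 67.81; W sinα = 88.4
Σc'Δl = 277.1 kN/m; ΣN' = 1104.1 kN/m; ΣW sinα = 500.1 kN/m
Resisting = 277.1 + 1104.1·tan31.6° = 277.1 + 679.2 = 956.3 kN/m
FS = 956.3 / 500.1 = 1.912

FS = 1.91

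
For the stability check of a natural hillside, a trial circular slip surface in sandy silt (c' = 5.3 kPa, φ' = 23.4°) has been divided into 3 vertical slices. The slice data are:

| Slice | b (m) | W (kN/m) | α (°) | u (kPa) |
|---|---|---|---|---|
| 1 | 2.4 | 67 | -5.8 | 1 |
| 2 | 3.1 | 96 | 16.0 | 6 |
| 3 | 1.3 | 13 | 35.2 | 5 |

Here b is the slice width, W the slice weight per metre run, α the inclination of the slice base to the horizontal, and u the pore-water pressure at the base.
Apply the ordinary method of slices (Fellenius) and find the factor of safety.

FS = 3.64

Ordinary method of slices: FS = Σ[c'·Δl_i + (W_i cosα_i − u_i·Δl_i)·tanφ'] / Σ W_i sinα_i, with Δl_i = b_i / cosα_i.
Slice 1: Δl = 2.4/cos(-5.8°) = 2.412 m; N'_1 = 67·cos(-5.8°) − 1·2.412 = 64.2; c'Δl = 12.79; W sinα = -6.8
Slice 2: Δl = 3.1/cos16.0° = 3.225 m; N'_2 = 96·cos16.0° − 6·3.225 = 72.9; c'Δl = 17.09; W sinα = 26.5
Slice 3: Δl = 1.3/cos35.2° = 1.591 m; N'_3 = 13·cos35.2° − 5·1.591 = 2.7; c'Δl = 8.43; W sinα = 7.5
Σc'Δl = 38.3 kN/m; ΣN' = 139.8 kN/m; ΣW sinα = 27.2 kN/m
Resisting = 38.3 + 139.8·tan23.4° = 38.3 + 60.5 = 98.8 kN/m
FS = 98.8 / 27.2 = 3.635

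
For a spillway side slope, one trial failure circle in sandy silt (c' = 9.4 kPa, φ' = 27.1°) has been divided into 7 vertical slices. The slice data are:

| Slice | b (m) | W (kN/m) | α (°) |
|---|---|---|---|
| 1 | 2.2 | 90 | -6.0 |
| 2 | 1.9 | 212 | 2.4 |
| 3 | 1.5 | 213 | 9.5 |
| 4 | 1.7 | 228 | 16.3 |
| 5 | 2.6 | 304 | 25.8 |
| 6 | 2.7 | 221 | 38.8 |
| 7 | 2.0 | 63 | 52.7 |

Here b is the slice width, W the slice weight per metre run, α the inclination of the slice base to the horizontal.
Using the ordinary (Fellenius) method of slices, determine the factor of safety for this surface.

FS = 1.86

Ordinary method of slices: FS = Σ[c'·Δl_i + (W_i cosα_i)·tanφ'] / Σ W_i sinα_i, with Δl_i = b_i / cosα_i.
Slice 1: Δl = 2.2/cos(-6.0°) = 2.212 m; N'_1 = 90·cos(-6.0°) = 89.5; c'Δl = 20.79; W sinα = -9.4
Slice 2: Δl = 1.9/cos2.4° = 1.902 m; N'_2 = 212·cos2.4° = 211.8; c'Δl = 17.88; W sinα = 8.9
Slice 3: Δl = 1.5/cos9.5° = 1.521 m; N'_3 = 213·cos9.5° = 210.1; c'Δl = 14.30; W sinα = 35.2
Slice 4: Δl = 1.7/cos16.3° = 1.771 m; N'_4 = 228·cos16.3° = 218.8; c'Δl = 16.65; W sinα = 64.0
Slice 5: Δl = 2.6/cos25.8° = 2.888 m; N'_5 = 304·cos25.8° = 273.7; c'Δl = 27.15; W sinα = 132.3
Slice 6: Δl = 2.7/cos38.8° = 3.464 m; N'_6 = 221·cos38.8° = 172.2; c'Δl = 32.57; W sinα = 138.5
Slice 7: Δl = 2.0/cos52.7° = 3.300 m; N'_7 = 63·cos52.7° = 38.2; c'Δl = 31.02; W sinα = 50.1
Σc'Δl = 160.4 kN/m; ΣN' = 1214.3 kN/m; ΣW sinα = 419.5 kN/m
Resisting = 160.4 + 1214.3·tan27.1° = 160.4 + 621.4 = 781.8 kN/m
FS = 781.8 / 419.5 = 1.863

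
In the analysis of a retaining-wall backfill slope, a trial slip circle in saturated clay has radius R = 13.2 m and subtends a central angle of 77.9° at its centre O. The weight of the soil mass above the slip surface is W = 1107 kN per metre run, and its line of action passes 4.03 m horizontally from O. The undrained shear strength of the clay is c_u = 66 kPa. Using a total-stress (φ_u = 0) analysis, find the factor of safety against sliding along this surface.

Taking moments about the centre O, the resisting moment is provided by the undrained shear strength acting along the arc:
Arc length L_a = R·θ = 13.2·(77.9°·π/180) = 13.2·1.3596 = 17.95 m
M_R = c_u·L_a·R = 66·17.95·13.2 = 15635.3 kN·m/m
M_D = W·d = 1107·4.03 = 4461.2 kN·m/m
FS = M_R / M_D = 15635.3 / 4461.2 = 3.505

FS = 3.50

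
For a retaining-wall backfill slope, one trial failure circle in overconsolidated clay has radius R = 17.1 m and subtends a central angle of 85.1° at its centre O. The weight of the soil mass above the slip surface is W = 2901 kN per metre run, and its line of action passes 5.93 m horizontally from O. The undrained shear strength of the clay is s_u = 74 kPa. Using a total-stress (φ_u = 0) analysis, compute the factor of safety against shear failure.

Taking moments about the centre O, the resisting moment is provided by the undrained shear strength acting along the arc:
Arc length L_a = R·θ = 17.1·(85.1°·π/180) = 17.1·1.4853 = 25.40 m
M_R = s_u·L_a·R = 74·25.40·17.1 = 32138.9 kN·m/m
M_D = W·d = 2901·5.93 = 17202.9 kN·m/m
FS = M_R / M_D = 32138.9 / 17202.9 = 1.868

FS = 1.87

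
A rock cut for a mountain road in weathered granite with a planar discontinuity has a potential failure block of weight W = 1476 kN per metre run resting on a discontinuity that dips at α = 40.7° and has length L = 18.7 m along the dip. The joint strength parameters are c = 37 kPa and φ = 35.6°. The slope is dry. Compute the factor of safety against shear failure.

FS = 1.55

Resolving the block weight along and normal to the plane and applying the Mohr–Coulomb strength on the joint:
N' = W cosα = 1476·cos40.7° = 1119.0 kN/m
Driving force T = W sinα = 1476·sin40.7° = 962.5 kN/m
Resisting force R = c·L + N'·tanφ = 37·18.7 + 1119.0·tan35.6° = 691.9 + 801.1 = 1493.0 kN/m
FS = R / T = 1493.0 / 962.5 = 1.551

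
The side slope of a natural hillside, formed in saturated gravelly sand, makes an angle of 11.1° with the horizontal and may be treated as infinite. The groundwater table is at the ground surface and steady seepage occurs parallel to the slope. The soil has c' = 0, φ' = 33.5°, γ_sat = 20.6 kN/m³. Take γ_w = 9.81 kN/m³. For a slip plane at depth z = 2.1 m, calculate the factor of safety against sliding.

With seepage parallel to the slope and the water table at the surface, the effective normal stress on the slip plane uses the buoyant unit weight γ' = γ_sat − γ_w while the driving shear stress uses γ_sat:
FS = [c' + γ' z cos²β tanφ'] / [γ_sat z sinβ cosβ]
(For c' = 0 this reduces to FS = (γ'/γ_sat)·tanφ'/tanβ.)
γ' = 20.6 − 9.81 = 10.79 kN/m³
Numerator = 0.0 + 10.79·2.1·cos²11.1°·tan33.5° = 0.0 + 10.79·2.1·0.9629·0.6619 = 14.442 kPa
Denominator = 20.6·2.1·sin11.1°·cos11.1° = 20.6·2.1·0.1925·0.9813 = 8.173 kPa
FS = 14.442 / 8.173 = 1.767

FS = 1.77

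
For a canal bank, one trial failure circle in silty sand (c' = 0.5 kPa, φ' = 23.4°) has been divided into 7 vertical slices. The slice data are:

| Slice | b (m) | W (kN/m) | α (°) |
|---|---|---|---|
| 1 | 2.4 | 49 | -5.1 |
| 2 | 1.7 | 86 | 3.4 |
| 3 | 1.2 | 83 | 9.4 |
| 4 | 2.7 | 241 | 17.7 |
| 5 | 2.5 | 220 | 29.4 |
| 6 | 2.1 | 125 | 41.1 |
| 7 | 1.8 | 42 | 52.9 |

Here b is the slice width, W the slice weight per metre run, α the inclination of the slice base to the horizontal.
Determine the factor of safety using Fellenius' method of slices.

FS = 1.08

Ordinary method of slices: FS = Σ[c'·Δl_i + (W_i cosα_i)·tanφ'] / Σ W_i sinα_i, with Δl_i = b_i / cosα_i.
Slice 1: Δl = 2.4/cos(-5.1°) = 2.410 m; N'_1 = 49·cos(-5.1°) = 48.8; c'Δl = 1.20; W sinα = -4.4
Slice 2: Δl = 1.7/cos3.4° = 1.703 m; N'_2 = 86·cos3.4° = 85.8; c'Δl = 0.85; W sinα = 5.1
Slice 3: Δl = 1.2/cos9.4° = 1.216 m; N'_3 = 83·cos9.4° = 81.9; c'Δl = 0.61; W sinα = 13.6
Slice 4: Δl = 2.7/cos17.7° = 2.834 m; N'_4 = 241·cos17.7° = 229.6; c'Δl = 1.42; W sinα = 73.3
Slice 5: Δl = 2.5/cos29.4° = 2.870 m; N'_5 = 220·cos29.4° = 191.7; c'Δl = 1.43; W sinα = 108.0
Slice 6: Δl = 2.1/cos41.1° = 2.787 m; N'_6 = 125·cos41.1° = 94.2; c'Δl = 1.39; W sinα = 82.2
Slice 7: Δl = 1.8/cos52.9° = 2.984 m; N'_7 = 42·cos52.9° = 25.3; c'Δl = 1.49; W sinα = 33.5
Σc'Δl = 8.4 kN/m; ΣN' = 757.3 kN/m; ΣW sinα = 311.2 kN/m
Resisting = 8.4 + 757.3·tan23.4° = 8.4 + 327.7 = 336.1 kN/m
FS = 336.1 / 311.2 = 1.080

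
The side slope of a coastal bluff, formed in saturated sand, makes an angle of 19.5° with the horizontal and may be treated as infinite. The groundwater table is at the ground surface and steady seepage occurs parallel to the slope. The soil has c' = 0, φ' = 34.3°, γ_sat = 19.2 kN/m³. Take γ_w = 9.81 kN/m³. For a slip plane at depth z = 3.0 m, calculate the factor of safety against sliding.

FS = 0.94

With seepage parallel to the slope and the water table at the surface, the effective normal stress on the slip plane uses the buoyant unit weight γ' = γ_sat − γ_w while the driving shear stress uses γ_sat:
FS = [c' + γ' z cos²β tanφ'] / [γ_sat z sinβ cosβ]
(For c' = 0 this reduces to FS = (γ'/γ_sat)·tanφ'/tanβ.)
γ' = 19.2 − 9.81 = 9.39 kN/m³
Numerator = 0.0 + 9.39·3.0·cos²19.5°·tan34.3° = 0.0 + 9.39·3.0·0.8886·0.6822 = 17.075 kPa
Denominator = 19.2·3.0·sin19.5°·cos19.5° = 19.2·3.0·0.3338·0.9426 = 18.124 kPa
FS = 17.075 / 18.124 = 0.942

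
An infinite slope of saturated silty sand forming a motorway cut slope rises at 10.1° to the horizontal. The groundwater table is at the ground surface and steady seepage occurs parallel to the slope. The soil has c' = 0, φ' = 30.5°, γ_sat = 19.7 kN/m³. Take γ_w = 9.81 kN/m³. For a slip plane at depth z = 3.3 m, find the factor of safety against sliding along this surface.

With seepage parallel to the slope and the water table at the surface, the effective normal stress on the slip plane uses the buoyant unit weight γ' = γ_sat − γ_w while the driving shear stress uses γ_sat:
FS = [c' + γ' z cos²β tanφ'] / [γ_sat z sinβ cosβ]
(For c' = 0 this reduces to FS = (γ'/γ_sat)·tanφ'/tanβ.)
γ' = 19.7 − 9.81 = 9.89 kN/m³
Numerator = 0.0 + 9.89·3.3·cos²10.1°·tan30.5° = 0.0 + 9.89·3.3·0.9692·0.5890 = 18.633 kPa
Denominator = 19.7·3.3·sin10.1°·cos10.1° = 19.7·3.3·0.1754·0.9845 = 11.224 kPa
FS = 18.633 / 11.224 = 1.660

FS = 1.66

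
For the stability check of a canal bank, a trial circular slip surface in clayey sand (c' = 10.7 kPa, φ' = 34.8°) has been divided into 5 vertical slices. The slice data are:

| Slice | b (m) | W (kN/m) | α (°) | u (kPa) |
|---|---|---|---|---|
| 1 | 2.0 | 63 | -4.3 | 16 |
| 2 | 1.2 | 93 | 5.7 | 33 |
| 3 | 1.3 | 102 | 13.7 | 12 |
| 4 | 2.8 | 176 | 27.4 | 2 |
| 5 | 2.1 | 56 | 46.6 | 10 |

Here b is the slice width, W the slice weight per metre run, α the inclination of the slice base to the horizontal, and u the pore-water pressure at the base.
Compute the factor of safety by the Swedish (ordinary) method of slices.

Ordinary method of slices: FS = Σ[c'·Δl_i + (W_i cosα_i − u_i·Δl_i)·tanφ'] / Σ W_i sinα_i, with Δl_i = b_i / cosα_i.
Slice 1: Δl = 2.0/cos(-4.3°) = 2.006 m; N'_1 = 63·cos(-4.3°) − 16·2.006 = 30.7; c'Δl = 21.46; W sinα = -4.7
Slice 2: Δl = 1.2/cos5.7° = 1.206 m; N'_2 = 93·cos5.7° − 33·1.206 = 52.7; c'Δl = 12.90; W sinα = 9.2
Slice 3: Δl = 1.3/cos13.7° = 1.338 m; N'_3 = 102·cos13.7° − 12·1.338 = 83.0; c'Δl = 14.32; W sinα = 24.2
Slice 4: Δl = 2.8/cos27.4° = 3.154 m; N'_4 = 176·cos27.4° − 2·3.154 = 149.9; c'Δl = 33.75; W sinα = 81.0
Slice 5: Δl = 2.1/cos46.6° = 3.056 m; N'_5 = 56·cos46.6° − 10·3.056 = 7.9; c'Δl = 32.70; W sinα = 40.7
Σc'Δl = 115.1 kN/m; ΣN' = 324.4 kN/m; ΣW sinα = 150.4 kN/m
Resisting = 115.1 + 324.4·tan34.8° = 115.1 + 225.4 = 340.6 kN/m
FS = 340.6 / 150.4 = 2.265

FS = 2.27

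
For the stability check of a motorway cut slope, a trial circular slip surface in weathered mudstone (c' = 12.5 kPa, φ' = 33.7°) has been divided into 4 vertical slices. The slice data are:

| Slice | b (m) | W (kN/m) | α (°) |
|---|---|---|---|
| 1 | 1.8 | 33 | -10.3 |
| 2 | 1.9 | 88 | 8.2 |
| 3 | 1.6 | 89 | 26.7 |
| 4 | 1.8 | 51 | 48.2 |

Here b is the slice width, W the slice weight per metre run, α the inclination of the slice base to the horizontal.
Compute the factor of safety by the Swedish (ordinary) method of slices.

Ordinary method of slices: FS = Σ[c'·Δl_i + (W_i cosα_i)·tanφ'] / Σ W_i sinα_i, with Δl_i = b_i / cosα_i.
Slice 1: Δl = 1.8/cos(-10.3°) = 1.829 m; N'_1 = 33·cos(-10.3°) = 32.5; c'Δl = 22.87; W sinα = -5.9
Slice 2: Δl = 1.9/cos8.2° = 1.920 m; N'_2 = 88·cos8.2° = 87.1; c'Δl = 24.00; W sinα = 12.6
Slice 3: Δl = 1.6/cos26.7° = 1.791 m; N'_3 = 89·cos26.7° = 79.5; c'Δl = 22.39; W sinα = 40.0
Slice 4: Δl = 1.8/cos48.2° = 2.701 m; N'_4 = 51·cos48.2° = 34.0; c'Δl = 33.76; W sinα = 38.0
Σc'Δl = 103.0 kN/m; ΣN' = 233.1 kN/m; ΣW sinα = 84.7 kN/m
Resisting = 103.0 + 233.1·tan33.7° = 103.0 + 155.4 = 258.4 kN/m
FS = 258.4 / 84.7 = 3.053

FS = 3.05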